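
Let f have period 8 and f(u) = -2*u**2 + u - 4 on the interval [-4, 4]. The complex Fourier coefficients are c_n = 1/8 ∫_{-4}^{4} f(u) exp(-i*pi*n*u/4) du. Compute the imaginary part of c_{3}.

-4/(3*pi)

Since f is real-valued, Im(c_{3}) = -1/8 ∫_{-4}^{4} f(u) sin(3*pi*u/4) du = -b_{3}/2.
Integrating by parts twice (tabular method), an antiderivative of (-2*u**2 + u - 4) sin(3*pi*u/4) is 8*u**2*cos(3*pi*u/4)/(3*pi) - 64*u*sin(3*pi*u/4)/(9*pi**2) - 4*u*cos(3*pi*u/4)/(3*pi) + 16*sin(3*pi*u/4)/(9*pi**2) - 256*cos(3*pi*u/4)/(27*pi**3) + 16*cos(3*pi*u/4)/(3*pi); evaluating from -4 to 4: ∫_{-4}^{4} (-2*u**2 + u - 4) sin(3*pi*u/4) du = (128*(2 - 9*pi**2)/(27*pi**3)) - (32*(8 - 45*pi**2)/(27*pi**3)) = 32/(3*pi).
Hence Im(c_{3}) = (-1/8)·(32/(3*pi)) = -4/(3*pi).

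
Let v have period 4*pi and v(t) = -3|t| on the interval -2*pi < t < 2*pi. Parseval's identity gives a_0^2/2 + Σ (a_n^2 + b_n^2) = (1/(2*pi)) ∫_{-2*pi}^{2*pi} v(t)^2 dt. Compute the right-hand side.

(1/(2*pi)) ∫_{-2*pi}^{2*pi} v(t)^2 dt = (1/(2*pi)) · (48*pi**3) = 24*pi**2.

24*pi**2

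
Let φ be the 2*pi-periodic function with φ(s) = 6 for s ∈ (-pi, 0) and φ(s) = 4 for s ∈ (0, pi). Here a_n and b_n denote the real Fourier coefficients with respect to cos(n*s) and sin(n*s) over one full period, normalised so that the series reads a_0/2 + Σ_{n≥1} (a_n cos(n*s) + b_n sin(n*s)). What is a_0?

10

a_0 = 1/pi ∫_{-pi}^{pi} φ(s) ds = 1/pi · (10*pi) = 10.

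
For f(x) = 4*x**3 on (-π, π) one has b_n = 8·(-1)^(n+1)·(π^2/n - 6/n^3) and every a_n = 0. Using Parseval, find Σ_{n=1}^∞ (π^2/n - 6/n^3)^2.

pi**6/14

Parseval: Σ b_n^2 = (1/π) ∫_{-π}^{π} f(x)^2 dx = 32*pi**6/7.
b_n^2 = 64·(π^2/n - 6/n^3)^2, so the sum equals (32*pi**6/7)/64 = pi**6/14.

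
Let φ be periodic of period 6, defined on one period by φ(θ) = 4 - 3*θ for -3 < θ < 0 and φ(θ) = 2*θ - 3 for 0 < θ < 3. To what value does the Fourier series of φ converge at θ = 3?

At θ = 3 the one-sided limits are φ(3^-) = 3 and φ(3^+) = 13.
By Dirichlet's theorem the series converges to their average, [(3) + (13)]/2 = 8.

8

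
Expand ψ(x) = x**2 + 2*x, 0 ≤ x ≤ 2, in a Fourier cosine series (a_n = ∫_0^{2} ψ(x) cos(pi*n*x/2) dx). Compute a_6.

a_6 = ∫_0^{2} (x**2 + 2*x) cos(3*pi*x) dx.
Integrating by parts twice (tabular method), an antiderivative of (x**2 + 2*x) cos(3*pi*x) is x**2*sin(3*pi*x)/(3*pi) + 2*x*sin(3*pi*x)/(3*pi) + 2*x*cos(3*pi*x)/(9*pi**2) - 2*sin(3*pi*x)/(27*pi**3) + 2*cos(3*pi*x)/(9*pi**2); evaluating from 0 to 2: ∫_{0}^{2} (x**2 + 2*x) cos(3*pi*x) dx = (2/(3*pi**2)) - (2/(9*pi**2)) = 4/(9*pi**2).
Hence a_6 = 4/(9*pi**2).

4/(9*pi**2)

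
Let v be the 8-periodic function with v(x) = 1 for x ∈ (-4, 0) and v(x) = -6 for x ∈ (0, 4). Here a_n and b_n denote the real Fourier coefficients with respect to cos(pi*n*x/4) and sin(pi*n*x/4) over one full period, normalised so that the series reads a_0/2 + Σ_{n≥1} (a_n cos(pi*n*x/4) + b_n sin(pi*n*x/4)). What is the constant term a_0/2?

a_0 = 1/4 ∫_{-4}^{4} v(x) dx = 1/4 · (-20) = -5.
So the constant term a_0/2 = -5/2.

-5/2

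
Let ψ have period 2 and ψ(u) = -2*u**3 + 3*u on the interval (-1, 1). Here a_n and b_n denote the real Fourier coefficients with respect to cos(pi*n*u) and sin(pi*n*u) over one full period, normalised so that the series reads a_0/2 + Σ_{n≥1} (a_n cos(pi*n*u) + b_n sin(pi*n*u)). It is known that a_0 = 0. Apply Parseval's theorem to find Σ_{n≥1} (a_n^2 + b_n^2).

82/35

Parseval: a_0^2/2 + Σ_{n≥1} (a_n^2+b_n^2) = ∫_{-1}^{1} ψ(u)^2 du = 82/35.
Subtract a_0^2/2 = 0: Σ (a_n^2+b_n^2) = 82/35.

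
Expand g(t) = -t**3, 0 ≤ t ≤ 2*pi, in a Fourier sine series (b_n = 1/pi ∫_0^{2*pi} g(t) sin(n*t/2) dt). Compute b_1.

96 - 16*pi**2

b_1 = 1/pi ∫_0^{2*pi} (-t**3) sin(t/2) dt.
Integrating by parts three times (tabular method), an antiderivative of (-t**3) sin(t/2) is 2*t**3*cos(t/2) - 12*t**2*sin(t/2) - 48*t*cos(t/2) + 96*sin(t/2); evaluating from 0 to 2*pi: ∫_{0}^{2*pi} (-t**3) sin(t/2) dt = (16*pi*(6 - pi**2)) - (0) = 16*pi*(6 - pi**2).
Hence b_1 = (1/pi)·(16*pi*(6 - pi**2)) = 96 - 16*pi**2.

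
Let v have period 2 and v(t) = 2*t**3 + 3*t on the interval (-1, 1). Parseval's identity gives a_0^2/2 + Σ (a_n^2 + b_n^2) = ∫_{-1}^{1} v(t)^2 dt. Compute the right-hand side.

418/35

∫_{-1}^{1} v(t)^2 dt = 418/35.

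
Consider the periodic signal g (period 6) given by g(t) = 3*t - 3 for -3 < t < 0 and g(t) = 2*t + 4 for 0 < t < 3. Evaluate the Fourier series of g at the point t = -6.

1/2

t = -6 differs from t = 0 by -1 full period(s), and the series is 6-periodic.
At t = 0 the one-sided limits are g(0^-) = -3 and g(0^+) = 4.
By Dirichlet's theorem the series converges to their average, [(-3) + (4)]/2 = 1/2.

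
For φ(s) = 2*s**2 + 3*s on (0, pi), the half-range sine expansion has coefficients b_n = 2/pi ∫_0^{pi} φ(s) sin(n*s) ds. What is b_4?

-pi - 3/2

b_4 = 2/pi ∫_0^{pi} (2*s**2 + 3*s) sin(4*s) ds.
Integrating by parts twice (tabular method), an antiderivative of (2*s**2 + 3*s) sin(4*s) is -s**2*cos(4*s)/2 + s*sin(4*s)/4 - 3*s*cos(4*s)/4 + 3*sin(4*s)/16 + cos(4*s)/16; evaluating from 0 to pi: ∫_{0}^{pi} (2*s**2 + 3*s) sin(4*s) ds = (-pi**2/2 - 3*pi/4 + 1/16) - (1/16) = -pi*(3 + 2*pi)/4.
Hence b_4 = (2/pi)·(-pi*(3 + 2*pi)/4) = -pi - 3/2.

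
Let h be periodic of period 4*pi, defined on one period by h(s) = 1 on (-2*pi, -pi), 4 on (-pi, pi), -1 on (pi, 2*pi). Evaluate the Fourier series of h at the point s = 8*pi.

4

s = 8*pi differs from s = 0 by 2 full period(s), and the series is 4*pi-periodic.
h is continuous at s = 0 with value 4, so the series converges to 4 there.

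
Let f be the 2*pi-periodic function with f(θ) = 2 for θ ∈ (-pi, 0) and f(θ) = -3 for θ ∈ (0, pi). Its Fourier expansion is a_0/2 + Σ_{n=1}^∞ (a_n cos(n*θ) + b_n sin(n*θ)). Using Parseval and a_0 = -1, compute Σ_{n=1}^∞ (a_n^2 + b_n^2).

25/2

Parseval: a_0^2/2 + Σ_{n≥1} (a_n^2+b_n^2) = 1/pi ∫_{-pi}^{pi} f(θ)^2 dθ = 13.
Subtract a_0^2/2 = 1/2: Σ (a_n^2+b_n^2) = 25/2.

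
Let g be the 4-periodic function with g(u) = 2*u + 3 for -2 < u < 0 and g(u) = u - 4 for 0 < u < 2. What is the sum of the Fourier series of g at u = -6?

-3/2

u = -6 differs from u = -2 by -1 full period(s), and the series is 4-periodic.
At u = -2 the one-sided limits are g(-2^-) = -2 and g(-2^+) = -1.
By Dirichlet's theorem the series converges to their average, [(-2) + (-1)]/2 = -3/2.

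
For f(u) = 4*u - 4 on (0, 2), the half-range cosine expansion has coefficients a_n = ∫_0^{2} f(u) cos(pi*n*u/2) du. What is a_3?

a_3 = ∫_0^{2} (4*u - 4) cos(3*pi*u/2) du.
Integrating by parts (boundary term plus one more integral), an antiderivative of (4*u - 4) cos(3*pi*u/2) is 8*u*sin(3*pi*u/2)/(3*pi) - 8*sin(3*pi*u/2)/(3*pi) + 16*cos(3*pi*u/2)/(9*pi**2); evaluating from 0 to 2: ∫_{0}^{2} (4*u - 4) cos(3*pi*u/2) du = (-16/(9*pi**2)) - (16/(9*pi**2)) = -32/(9*pi**2).
Hence a_3 = -32/(9*pi**2).

-32/(9*pi**2)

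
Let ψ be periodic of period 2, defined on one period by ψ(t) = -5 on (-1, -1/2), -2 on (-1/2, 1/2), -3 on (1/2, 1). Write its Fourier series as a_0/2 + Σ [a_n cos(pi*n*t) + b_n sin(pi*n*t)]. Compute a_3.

a_3 = ∫_{-1}^{1} ψ(t) cos(3*pi*t) dt.
Split the integral at the breakpoints.
Directly, an antiderivative of (-5) cos(3*pi*t) is -5*sin(3*pi*t)/(3*pi); evaluating from -1 to -1/2: ∫_{-1}^{-1/2} (-5) cos(3*pi*t) dt = (-5/(3*pi)) - (0) = -5/(3*pi).
Directly, an antiderivative of (-2) cos(3*pi*t) is -2*sin(3*pi*t)/(3*pi); evaluating from -1/2 to 1/2: ∫_{-1/2}^{1/2} (-2) cos(3*pi*t) dt = (2/(3*pi)) - (-2/(3*pi)) = 4/(3*pi).
Directly, an antiderivative of (-3) cos(3*pi*t) is -sin(3*pi*t)/pi; evaluating from 1/2 to 1: ∫_{1/2}^{1} (-3) cos(3*pi*t) dt = (0) - (1/pi) = -1/pi.
Summing the pieces gives a_3 = -4/(3*pi).

-4/(3*pi)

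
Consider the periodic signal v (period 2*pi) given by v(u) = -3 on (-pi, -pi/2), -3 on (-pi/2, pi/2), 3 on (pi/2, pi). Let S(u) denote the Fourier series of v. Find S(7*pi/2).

-3

u = 7*pi/2 differs from u = -pi/2 by 2 full period(s), and the series is 2*pi-periodic.
v is continuous at u = -pi/2 with value -3, so the series converges to -3 there.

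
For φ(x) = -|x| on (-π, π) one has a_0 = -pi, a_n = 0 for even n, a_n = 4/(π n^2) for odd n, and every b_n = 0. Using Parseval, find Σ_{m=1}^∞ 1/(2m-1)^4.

pi**4/96

Parseval: a_0^2/2 + Σ a_n^2 = (1/π) ∫_{-π}^{π} φ(x)^2 dx = 2*pi**2/3.
Subtract a_0^2/2 = pi**2/2: Σ a_n^2 = pi**2/6.
Only odd n contribute, with a_n^2 = 16/(π^2 n^4), so Σ_{m≥1} 1/(2m-1)^4 = π^2·(pi**2/6)/16 = pi**4/96.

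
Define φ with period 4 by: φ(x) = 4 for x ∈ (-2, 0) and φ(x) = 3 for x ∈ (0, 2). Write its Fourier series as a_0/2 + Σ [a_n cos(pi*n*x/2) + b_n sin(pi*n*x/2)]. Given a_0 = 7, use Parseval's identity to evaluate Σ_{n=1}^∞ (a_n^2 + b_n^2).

Parseval: a_0^2/2 + Σ_{n≥1} (a_n^2+b_n^2) = 1/2 ∫_{-2}^{2} φ(x)^2 dx = 25.
Subtract a_0^2/2 = 49/2: Σ (a_n^2+b_n^2) = 1/2.

1/2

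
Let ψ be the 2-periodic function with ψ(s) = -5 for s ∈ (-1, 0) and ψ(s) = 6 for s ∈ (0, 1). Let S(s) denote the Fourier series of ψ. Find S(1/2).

6

ψ is continuous at s = 1/2 with value 6, so the series converges to 6 there.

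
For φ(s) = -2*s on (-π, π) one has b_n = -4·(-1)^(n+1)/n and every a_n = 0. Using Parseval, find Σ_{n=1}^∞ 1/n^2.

pi**2/6

Parseval: Σ b_n^2 = (1/π) ∫_{-π}^{π} φ(s)^2 ds = 8*pi**2/3.
Σ b_n^2 = Σ 16/n^2, so Σ 1/n^2 = (8*pi**2/3)/16 = pi**2/6.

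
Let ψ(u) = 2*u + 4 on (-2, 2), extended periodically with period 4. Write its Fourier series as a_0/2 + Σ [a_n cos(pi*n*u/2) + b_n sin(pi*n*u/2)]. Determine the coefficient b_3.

b_3 = 1/2 ∫_{-2}^{2} ψ(u) sin(3*pi*u/2) du.
Integrating by parts (boundary term plus one more integral), an antiderivative of (2*u + 4) sin(3*pi*u/2) is -4*u*cos(3*pi*u/2)/(3*pi) + 8*sin(3*pi*u/2)/(9*pi**2) - 8*cos(3*pi*u/2)/(3*pi); evaluating from -2 to 2: ∫_{-2}^{2} (2*u + 4) sin(3*pi*u/2) du = (16/(3*pi)) - (0) = 16/(3*pi).
Hence b_3 = (1/2)·(16/(3*pi)) = 8/(3*pi).

8/(3*pi)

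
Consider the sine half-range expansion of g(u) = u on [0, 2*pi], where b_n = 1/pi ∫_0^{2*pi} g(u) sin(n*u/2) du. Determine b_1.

b_1 = 1/pi ∫_0^{2*pi} (u) sin(u/2) du.
Integrating by parts (boundary term plus one more integral), an antiderivative of (u) sin(u/2) is -2*u*cos(u/2) + 4*sin(u/2); evaluating from 0 to 2*pi: ∫_{0}^{2*pi} (u) sin(u/2) du = (4*pi) - (0) = 4*pi.
Hence b_1 = (1/pi)·(4*pi) = 4.

4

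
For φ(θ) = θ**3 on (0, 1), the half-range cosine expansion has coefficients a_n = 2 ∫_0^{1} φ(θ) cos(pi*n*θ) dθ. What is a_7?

a_7 = 2 ∫_0^{1} (θ**3) cos(7*pi*θ) dθ.
Integrating by parts three times (tabular method), an antiderivative of (θ**3) cos(7*pi*θ) is θ**3*sin(7*pi*θ)/(7*pi) + 3*θ**2*cos(7*pi*θ)/(49*pi**2) - 6*θ*sin(7*pi*θ)/(343*pi**3) - 6*cos(7*pi*θ)/(2401*pi**4); evaluating from 0 to 1: ∫_{0}^{1} (θ**3) cos(7*pi*θ) dθ = (3*(2 - 49*pi**2)/(2401*pi**4)) - (-6/(2401*pi**4)) = 3*(4 - 49*pi**2)/(2401*pi**4).
Hence a_7 = 2·(3*(4 - 49*pi**2)/(2401*pi**4)) = 6*(4 - 49*pi**2)/(2401*pi**4).

6*(4 - 49*pi**2)/(2401*pi**4)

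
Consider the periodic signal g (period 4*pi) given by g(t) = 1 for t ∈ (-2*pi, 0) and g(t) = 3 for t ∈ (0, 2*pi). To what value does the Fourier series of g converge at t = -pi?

1

g is continuous at t = -pi with value 1, so the series converges to 1 there.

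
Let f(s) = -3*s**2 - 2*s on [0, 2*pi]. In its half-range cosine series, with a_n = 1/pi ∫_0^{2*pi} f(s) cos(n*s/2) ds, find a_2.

-12

a_2 = 1/pi ∫_0^{2*pi} (-3*s**2 - 2*s) cos(s) ds.
Integrating by parts twice (tabular method), an antiderivative of (-3*s**2 - 2*s) cos(s) is -3*s**2*sin(s) - 2*s*sin(s) - 6*s*cos(s) + 6*sin(s) - 2*cos(s); evaluating from 0 to 2*pi: ∫_{0}^{2*pi} (-3*s**2 - 2*s) cos(s) ds = (-12*pi - 2) - (-2) = -12*pi.
Hence a_2 = (1/pi)·(-12*pi) = -12.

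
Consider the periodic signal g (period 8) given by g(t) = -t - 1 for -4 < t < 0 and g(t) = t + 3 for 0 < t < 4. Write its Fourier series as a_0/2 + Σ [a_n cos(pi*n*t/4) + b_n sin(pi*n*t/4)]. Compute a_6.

0

a_6 = 1/4 ∫_{-4}^{4} g(t) cos(3*pi*t/2) dt.
Split the integral at the breakpoints.
Integrating by parts (boundary term plus one more integral), an antiderivative of (-t - 1) cos(3*pi*t/2) is -2*t*sin(3*pi*t/2)/(3*pi) - 2*sin(3*pi*t/2)/(3*pi) - 4*cos(3*pi*t/2)/(9*pi**2); evaluating from -4 to 0: ∫_{-4}^{0} (-t - 1) cos(3*pi*t/2) dt = (-4/(9*pi**2)) - (-4/(9*pi**2)) = 0.
Integrating by parts (boundary term plus one more integral), an antiderivative of (t + 3) cos(3*pi*t/2) is 2*t*sin(3*pi*t/2)/(3*pi) + 2*sin(3*pi*t/2)/pi + 4*cos(3*pi*t/2)/(9*pi**2); evaluating from 0 to 4: ∫_{0}^{4} (t + 3) cos(3*pi*t/2) dt = (4/(9*pi**2)) - (4/(9*pi**2)) = 0.
Summing the pieces and multiplying by (1/4) gives a_6 = 0.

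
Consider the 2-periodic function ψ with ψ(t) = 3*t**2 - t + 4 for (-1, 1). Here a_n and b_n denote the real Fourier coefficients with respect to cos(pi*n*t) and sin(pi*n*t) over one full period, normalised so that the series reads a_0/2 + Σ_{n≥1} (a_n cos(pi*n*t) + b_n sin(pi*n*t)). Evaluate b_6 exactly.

1/(3*pi)

b_6 = ∫_{-1}^{1} ψ(t) sin(6*pi*t) dt.
Integrating by parts twice (tabular method), an antiderivative of (3*t**2 - t + 4) sin(6*pi*t) is -t**2*cos(6*pi*t)/(2*pi) + t*sin(6*pi*t)/(6*pi**2) + t*cos(6*pi*t)/(6*pi) - sin(6*pi*t)/(36*pi**2) - 2*cos(6*pi*t)/(3*pi) + cos(6*pi*t)/(36*pi**3); evaluating from -1 to 1: ∫_{-1}^{1} (3*t**2 - t + 4) sin(6*pi*t) dt = ((1/36 - pi**2)/pi**3) - ((1 - 48*pi**2)/(36*pi**3)) = 1/(3*pi).
Hence b_6 = 1/(3*pi).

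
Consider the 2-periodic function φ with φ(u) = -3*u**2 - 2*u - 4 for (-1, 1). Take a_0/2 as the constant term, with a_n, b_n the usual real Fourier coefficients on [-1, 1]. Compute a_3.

4/(3*pi**2)

a_3 = ∫_{-1}^{1} φ(u) cos(3*pi*u) du.
Integrating by parts twice (tabular method), an antiderivative of (-3*u**2 - 2*u - 4) cos(3*pi*u) is -u**2*sin(3*pi*u)/pi - 2*u*sin(3*pi*u)/(3*pi) - 2*u*cos(3*pi*u)/(3*pi**2) - 4*sin(3*pi*u)/(3*pi) + 2*sin(3*pi*u)/(9*pi**3) - 2*cos(3*pi*u)/(9*pi**2); evaluating from -1 to 1: ∫_{-1}^{1} (-3*u**2 - 2*u - 4) cos(3*pi*u) du = (8/(9*pi**2)) - (-4/(9*pi**2)) = 4/(3*pi**2).
Hence a_3 = 4/(3*pi**2).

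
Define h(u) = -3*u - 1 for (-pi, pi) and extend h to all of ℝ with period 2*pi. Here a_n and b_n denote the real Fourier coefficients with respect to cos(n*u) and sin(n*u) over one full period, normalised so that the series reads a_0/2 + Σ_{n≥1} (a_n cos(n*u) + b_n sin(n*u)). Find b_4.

3/2

b_4 = 1/pi ∫_{-pi}^{pi} h(u) sin(4*u) du.
Integrating by parts (boundary term plus one more integral), an antiderivative of (-3*u - 1) sin(4*u) is 3*u*cos(4*u)/4 - 3*sin(4*u)/16 + cos(4*u)/4; evaluating from -pi to pi: ∫_{-pi}^{pi} (-3*u - 1) sin(4*u) du = (1/4 + 3*pi/4) - (1/4 - 3*pi/4) = 3*pi/2.
Hence b_4 = (1/pi)·(3*pi/2) = 3/2.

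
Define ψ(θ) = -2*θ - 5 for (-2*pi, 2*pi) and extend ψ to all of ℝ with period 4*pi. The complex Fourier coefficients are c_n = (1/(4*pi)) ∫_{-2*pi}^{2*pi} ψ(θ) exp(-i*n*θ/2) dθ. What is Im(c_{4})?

Since ψ is real-valued, Im(c_{4}) = -(1/(4*pi)) ∫_{-2*pi}^{2*pi} ψ(θ) sin(2*θ) dθ = -b_{4}/2.
Integrating by parts (boundary term plus one more integral), an antiderivative of (-2*θ - 5) sin(2*θ) is θ*cos(2*θ) - sin(2*θ)/2 + 5*cos(2*θ)/2; evaluating from -2*pi to 2*pi: ∫_{-2*pi}^{2*pi} (-2*θ - 5) sin(2*θ) dθ = (5/2 + 2*pi) - (5/2 - 2*pi) = 4*pi.
Hence Im(c_{4}) = (-1/(4*pi))·(4*pi) = -1.

-1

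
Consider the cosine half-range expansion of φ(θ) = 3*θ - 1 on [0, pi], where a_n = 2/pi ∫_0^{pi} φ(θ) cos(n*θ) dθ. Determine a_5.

a_5 = 2/pi ∫_0^{pi} (3*θ - 1) cos(5*θ) dθ.
Integrating by parts (boundary term plus one more integral), an antiderivative of (3*θ - 1) cos(5*θ) is 3*θ*sin(5*θ)/5 - sin(5*θ)/5 + 3*cos(5*θ)/25; evaluating from 0 to pi: ∫_{0}^{pi} (3*θ - 1) cos(5*θ) dθ = (-3/25) - (3/25) = -6/25.
Hence a_5 = (2/pi)·(-6/25) = -12/(25*pi).

-12/(25*pi)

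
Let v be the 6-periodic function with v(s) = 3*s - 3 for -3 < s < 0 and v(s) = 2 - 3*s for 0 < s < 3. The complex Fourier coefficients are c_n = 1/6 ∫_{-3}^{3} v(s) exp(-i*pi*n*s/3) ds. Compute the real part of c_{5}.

18/(25*pi**2)

Since v is real-valued, Re(c_{5}) = 1/6 ∫_{-3}^{3} v(s) cos(5*pi*s/3) ds = a_{5}/2.
Split the integral at the breakpoints.
Integrating by parts (boundary term plus one more integral), an antiderivative of (3*s - 3) cos(5*pi*s/3) is 9*s*sin(5*pi*s/3)/(5*pi) - 9*sin(5*pi*s/3)/(5*pi) + 27*cos(5*pi*s/3)/(25*pi**2); evaluating from -3 to 0: ∫_{-3}^{0} (3*s - 3) cos(5*pi*s/3) ds = (27/(25*pi**2)) - (-27/(25*pi**2)) = 54/(25*pi**2).
Integrating by parts (boundary term plus one more integral), an antiderivative of (2 - 3*s) cos(5*pi*s/3) is -9*s*sin(5*pi*s/3)/(5*pi) + 6*sin(5*pi*s/3)/(5*pi) - 27*cos(5*pi*s/3)/(25*pi**2); evaluating from 0 to 3: ∫_{0}^{3} (2 - 3*s) cos(5*pi*s/3) ds = (27/(25*pi**2)) - (-27/(25*pi**2)) = 54/(25*pi**2).
So ∫_{-3}^{3} v(s) cos(5*pi*s/3) ds = 108/(25*pi**2).
Hence Re(c_{5}) = (1/6)·(108/(25*pi**2)) = 18/(25*pi**2).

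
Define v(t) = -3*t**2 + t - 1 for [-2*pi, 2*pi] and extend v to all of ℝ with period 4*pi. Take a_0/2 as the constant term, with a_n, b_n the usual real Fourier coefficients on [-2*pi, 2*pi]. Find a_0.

a_0 = (1/(2*pi)) ∫_{-2*pi}^{2*pi} v(t) dt = (1/(2*pi)) · (-16*pi**3 - 4*pi) = -8*pi**2 - 2.

-8*pi**2 - 2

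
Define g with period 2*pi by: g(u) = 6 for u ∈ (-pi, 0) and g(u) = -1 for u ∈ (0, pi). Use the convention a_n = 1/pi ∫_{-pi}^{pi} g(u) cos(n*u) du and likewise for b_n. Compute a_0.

5

a_0 = 1/pi ∫_{-pi}^{pi} g(u) du = 1/pi · (5*pi) = 5.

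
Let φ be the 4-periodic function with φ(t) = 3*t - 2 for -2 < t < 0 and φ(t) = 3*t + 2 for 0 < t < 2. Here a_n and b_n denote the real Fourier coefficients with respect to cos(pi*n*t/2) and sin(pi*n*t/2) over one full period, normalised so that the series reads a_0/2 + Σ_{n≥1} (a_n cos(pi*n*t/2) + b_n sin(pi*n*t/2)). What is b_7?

20/(7*pi)

b_7 = 1/2 ∫_{-2}^{2} φ(t) sin(7*pi*t/2) dt.
φ is odd and sin(7*pi*t/2) is odd, so the integrand is even and b_7 = ∫_0^{2} φ(t) sin(7*pi*t/2) dt.
Integrating by parts (boundary term plus one more integral), an antiderivative of (3*t + 2) sin(7*pi*t/2) is -6*t*cos(7*pi*t/2)/(7*pi) + 12*sin(7*pi*t/2)/(49*pi**2) - 4*cos(7*pi*t/2)/(7*pi); evaluating from 0 to 2: ∫_{0}^{2} (3*t + 2) sin(7*pi*t/2) dt = (16/(7*pi)) - (-4/(7*pi)) = 20/(7*pi).
Hence b_7 = 20/(7*pi).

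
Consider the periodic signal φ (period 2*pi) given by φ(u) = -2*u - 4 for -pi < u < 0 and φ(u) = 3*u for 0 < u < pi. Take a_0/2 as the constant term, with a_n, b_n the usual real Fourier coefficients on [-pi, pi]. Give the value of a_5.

-2/(5*pi)

a_5 = 1/pi ∫_{-pi}^{pi} φ(u) cos(5*u) du.
Split the integral at the breakpoints.
Integrating by parts (boundary term plus one more integral), an antiderivative of (-2*u - 4) cos(5*u) is -2*u*sin(5*u)/5 - 4*sin(5*u)/5 - 2*cos(5*u)/25; evaluating from -pi to 0: ∫_{-pi}^{0} (-2*u - 4) cos(5*u) du = (-2/25) - (2/25) = -4/25.
Integrating by parts (boundary term plus one more integral), an antiderivative of (3*u) cos(5*u) is 3*u*sin(5*u)/5 + 3*cos(5*u)/25; evaluating from 0 to pi: ∫_{0}^{pi} (3*u) cos(5*u) du = (-3/25) - (3/25) = -6/25.
Summing the pieces and multiplying by (1/pi) gives a_5 = -2/(5*pi).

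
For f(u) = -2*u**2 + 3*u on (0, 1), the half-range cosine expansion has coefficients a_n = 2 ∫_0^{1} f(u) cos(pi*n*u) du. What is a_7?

-4/(49*pi**2)

a_7 = 2 ∫_0^{1} (-2*u**2 + 3*u) cos(7*pi*u) du.
Integrating by parts twice (tabular method), an antiderivative of (-2*u**2 + 3*u) cos(7*pi*u) is -2*u**2*sin(7*pi*u)/(7*pi) + 3*u*sin(7*pi*u)/(7*pi) - 4*u*cos(7*pi*u)/(49*pi**2) + 4*sin(7*pi*u)/(343*pi**3) + 3*cos(7*pi*u)/(49*pi**2); evaluating from 0 to 1: ∫_{0}^{1} (-2*u**2 + 3*u) cos(7*pi*u) du = (1/(49*pi**2)) - (3/(49*pi**2)) = -2/(49*pi**2).
Hence a_7 = 2·(-2/(49*pi**2)) = -4/(49*pi**2).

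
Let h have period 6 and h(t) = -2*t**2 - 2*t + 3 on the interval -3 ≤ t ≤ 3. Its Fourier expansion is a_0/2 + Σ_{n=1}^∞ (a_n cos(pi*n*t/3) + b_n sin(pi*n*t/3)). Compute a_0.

-6

a_0 = 1/3 ∫_{-3}^{3} h(t) dt = 1/3 · (-18) = -6.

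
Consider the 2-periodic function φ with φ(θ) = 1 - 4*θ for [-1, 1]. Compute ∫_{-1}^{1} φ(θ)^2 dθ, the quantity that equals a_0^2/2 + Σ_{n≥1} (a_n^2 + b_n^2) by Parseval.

38/3

∫_{-1}^{1} φ(θ)^2 dθ = 38/3.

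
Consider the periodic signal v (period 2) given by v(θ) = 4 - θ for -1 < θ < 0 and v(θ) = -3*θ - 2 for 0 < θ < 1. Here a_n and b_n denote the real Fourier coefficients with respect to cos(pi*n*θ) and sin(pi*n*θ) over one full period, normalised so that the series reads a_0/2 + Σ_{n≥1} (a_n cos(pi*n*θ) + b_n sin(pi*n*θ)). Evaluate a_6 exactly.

a_6 = ∫_{-1}^{1} v(θ) cos(6*pi*θ) dθ.
Split the integral at the breakpoints.
Integrating by parts (boundary term plus one more integral), an antiderivative of (4 - θ) cos(6*pi*θ) is -θ*sin(6*pi*θ)/(6*pi) + 2*sin(6*pi*θ)/(3*pi) - cos(6*pi*θ)/(36*pi**2); evaluating from -1 to 0: ∫_{-1}^{0} (4 - θ) cos(6*pi*θ) dθ = (-1/(36*pi**2)) - (-1/(36*pi**2)) = 0.
Integrating by parts (boundary term plus one more integral), an antiderivative of (-3*θ - 2) cos(6*pi*θ) is -θ*sin(6*pi*θ)/(2*pi) - sin(6*pi*θ)/(3*pi) - cos(6*pi*θ)/(12*pi**2); evaluating from 0 to 1: ∫_{0}^{1} (-3*θ - 2) cos(6*pi*θ) dθ = (-1/(12*pi**2)) - (-1/(12*pi**2)) = 0.
Summing the pieces gives a_6 = 0.

0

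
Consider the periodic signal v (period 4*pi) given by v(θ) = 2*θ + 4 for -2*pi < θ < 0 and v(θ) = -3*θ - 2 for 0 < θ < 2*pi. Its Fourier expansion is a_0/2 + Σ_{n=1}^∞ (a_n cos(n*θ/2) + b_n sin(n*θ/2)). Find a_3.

20/(9*pi)

a_3 = (1/(2*pi)) ∫_{-2*pi}^{2*pi} v(θ) cos(3*θ/2) dθ.
Split the integral at the breakpoints.
Integrating by parts (boundary term plus one more integral), an antiderivative of (2*θ + 4) cos(3*θ/2) is 4*θ*sin(3*θ/2)/3 + 8*sin(3*θ/2)/3 + 8*cos(3*θ/2)/9; evaluating from -2*pi to 0: ∫_{-2*pi}^{0} (2*θ + 4) cos(3*θ/2) dθ = (8/9) - (-8/9) = 16/9.
Integrating by parts (boundary term plus one more integral), an antiderivative of (-3*θ - 2) cos(3*θ/2) is -2*θ*sin(3*θ/2) - 4*sin(3*θ/2)/3 - 4*cos(3*θ/2)/3; evaluating from 0 to 2*pi: ∫_{0}^{2*pi} (-3*θ - 2) cos(3*θ/2) dθ = (4/3) - (-4/3) = 8/3.
Summing the pieces and multiplying by (1/(2*pi)) gives a_3 = 20/(9*pi).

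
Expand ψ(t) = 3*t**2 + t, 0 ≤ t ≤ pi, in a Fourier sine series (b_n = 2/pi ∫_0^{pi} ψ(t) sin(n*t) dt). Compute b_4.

-3*pi/2 - 1/2

b_4 = 2/pi ∫_0^{pi} (3*t**2 + t) sin(4*t) dt.
Integrating by parts twice (tabular method), an antiderivative of (3*t**2 + t) sin(4*t) is -3*t**2*cos(4*t)/4 + 3*t*sin(4*t)/8 - t*cos(4*t)/4 + sin(4*t)/16 + 3*cos(4*t)/32; evaluating from 0 to pi: ∫_{0}^{pi} (3*t**2 + t) sin(4*t) dt = (-3*pi**2/4 - pi/4 + 3/32) - (3/32) = -pi*(1 + 3*pi)/4.
Hence b_4 = (2/pi)·(-pi*(1 + 3*pi)/4) = -3*pi/2 - 1/2.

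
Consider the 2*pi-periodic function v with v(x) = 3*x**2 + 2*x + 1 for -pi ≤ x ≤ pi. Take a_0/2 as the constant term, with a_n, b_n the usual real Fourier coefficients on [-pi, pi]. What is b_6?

b_6 = 1/pi ∫_{-pi}^{pi} v(x) sin(6*x) dx.
Integrating by parts twice (tabular method), an antiderivative of (3*x**2 + 2*x + 1) sin(6*x) is -x**2*cos(6*x)/2 + x*sin(6*x)/6 - x*cos(6*x)/3 + sin(6*x)/18 - 5*cos(6*x)/36; evaluating from -pi to pi: ∫_{-pi}^{pi} (3*x**2 + 2*x + 1) sin(6*x) dx = (-pi**2/2 - pi/3 - 5/36) - (-pi**2/2 - 5/36 + pi/3) = -2*pi/3.
Hence b_6 = (1/pi)·(-2*pi/3) = -2/3.

-2/3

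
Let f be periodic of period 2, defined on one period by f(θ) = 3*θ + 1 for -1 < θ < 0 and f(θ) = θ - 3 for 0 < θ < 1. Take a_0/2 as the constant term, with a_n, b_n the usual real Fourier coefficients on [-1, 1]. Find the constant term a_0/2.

a_0 = ∫_{-1}^{1} f(θ) dθ = -3.
So the constant term a_0/2 = -3/2.

-3/2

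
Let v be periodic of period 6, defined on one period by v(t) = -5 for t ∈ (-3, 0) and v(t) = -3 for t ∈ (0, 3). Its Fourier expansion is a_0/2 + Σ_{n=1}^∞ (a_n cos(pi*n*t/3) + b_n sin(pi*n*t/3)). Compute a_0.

-8

a_0 = 1/3 ∫_{-3}^{3} v(t) dt = 1/3 · (-24) = -8.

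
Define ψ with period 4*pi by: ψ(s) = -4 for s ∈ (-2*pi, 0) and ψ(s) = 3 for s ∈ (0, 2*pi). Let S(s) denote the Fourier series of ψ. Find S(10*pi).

s = 10*pi differs from s = 2*pi by 2 full period(s), and the series is 4*pi-periodic.
At s = 2*pi the one-sided limits are ψ(2*pi^-) = 3 and ψ(2*pi^+) = -4.
By Dirichlet's theorem the series converges to their average, [(3) + (-4)]/2 = -1/2.

-1/2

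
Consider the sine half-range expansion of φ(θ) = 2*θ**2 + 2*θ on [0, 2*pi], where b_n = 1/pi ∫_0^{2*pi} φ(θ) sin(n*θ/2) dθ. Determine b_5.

8*(-8 + 25*pi + 50*pi**2)/(125*pi)

b_5 = 1/pi ∫_0^{2*pi} (2*θ**2 + 2*θ) sin(5*θ/2) dθ.
Integrating by parts twice (tabular method), an antiderivative of (2*θ**2 + 2*θ) sin(5*θ/2) is -4*θ**2*cos(5*θ/2)/5 + 16*θ*sin(5*θ/2)/25 - 4*θ*cos(5*θ/2)/5 + 8*sin(5*θ/2)/25 + 32*cos(5*θ/2)/125; evaluating from 0 to 2*pi: ∫_{0}^{2*pi} (2*θ**2 + 2*θ) sin(5*θ/2) dθ = (-32/125 + 8*pi/5 + 16*pi**2/5) - (32/125) = -64/125 + 8*pi/5 + 16*pi**2/5.
Hence b_5 = (1/pi)·(-64/125 + 8*pi/5 + 16*pi**2/5) = 8*(-8 + 25*pi + 50*pi**2)/(125*pi).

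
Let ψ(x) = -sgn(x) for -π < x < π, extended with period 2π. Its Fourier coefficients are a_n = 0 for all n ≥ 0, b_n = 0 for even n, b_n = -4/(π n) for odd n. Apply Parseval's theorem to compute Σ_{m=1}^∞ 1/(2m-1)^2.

Parseval: Σ b_n^2 = (1/π) ∫_{-π}^{π} ψ(x)^2 dx = 2.
Only odd n contribute, with b_n^2 = 16/(π^2 n^2), so Σ_{m≥1} 1/(2m-1)^2 = π^2·(2)/16 = pi**2/8.

pi**2/8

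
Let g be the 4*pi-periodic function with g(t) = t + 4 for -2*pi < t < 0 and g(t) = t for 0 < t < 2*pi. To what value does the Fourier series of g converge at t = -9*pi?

t = -9*pi differs from t = -pi by -2 full period(s), and the series is 4*pi-periodic.
g is continuous at t = -pi with value 4 - pi, so the series converges to 4 - pi there.

4 - pi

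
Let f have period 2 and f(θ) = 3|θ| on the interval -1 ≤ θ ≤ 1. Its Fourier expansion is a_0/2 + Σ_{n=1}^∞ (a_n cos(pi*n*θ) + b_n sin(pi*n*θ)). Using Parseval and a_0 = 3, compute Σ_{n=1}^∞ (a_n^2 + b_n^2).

3/2

Parseval: a_0^2/2 + Σ_{n≥1} (a_n^2+b_n^2) = ∫_{-1}^{1} f(θ)^2 dθ = 6.
Subtract a_0^2/2 = 9/2: Σ (a_n^2+b_n^2) = 3/2.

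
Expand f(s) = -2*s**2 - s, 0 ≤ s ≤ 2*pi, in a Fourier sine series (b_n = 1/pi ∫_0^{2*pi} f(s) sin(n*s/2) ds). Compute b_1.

b_1 = 1/pi ∫_0^{2*pi} (-2*s**2 - s) sin(s/2) ds.
Integrating by parts twice (tabular method), an antiderivative of (-2*s**2 - s) sin(s/2) is 4*s**2*cos(s/2) - 16*s*sin(s/2) + 2*s*cos(s/2) - 4*sin(s/2) - 32*cos(s/2); evaluating from 0 to 2*pi: ∫_{0}^{2*pi} (-2*s**2 - s) sin(s/2) ds = (-16*pi**2 - 4*pi + 32) - (-32) = -16*pi**2 - 4*pi + 64.
Hence b_1 = (1/pi)·(-16*pi**2 - 4*pi + 64) = -16*pi - 4 + 64/pi.

-16*pi - 4 + 64/pi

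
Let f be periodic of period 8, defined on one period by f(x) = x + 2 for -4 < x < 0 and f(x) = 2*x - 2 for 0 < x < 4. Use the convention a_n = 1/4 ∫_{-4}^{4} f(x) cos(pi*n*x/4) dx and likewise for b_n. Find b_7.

4/(7*pi)

b_7 = 1/4 ∫_{-4}^{4} f(x) sin(7*pi*x/4) dx.
Split the integral at the breakpoints.
Integrating by parts (boundary term plus one more integral), an antiderivative of (x + 2) sin(7*pi*x/4) is -4*x*cos(7*pi*x/4)/(7*pi) + 16*sin(7*pi*x/4)/(49*pi**2) - 8*cos(7*pi*x/4)/(7*pi); evaluating from -4 to 0: ∫_{-4}^{0} (x + 2) sin(7*pi*x/4) dx = (-8/(7*pi)) - (-8/(7*pi)) = 0.
Integrating by parts (boundary term plus one more integral), an antiderivative of (2*x - 2) sin(7*pi*x/4) is -8*x*cos(7*pi*x/4)/(7*pi) + 32*sin(7*pi*x/4)/(49*pi**2) + 8*cos(7*pi*x/4)/(7*pi); evaluating from 0 to 4: ∫_{0}^{4} (2*x - 2) sin(7*pi*x/4) dx = (24/(7*pi)) - (8/(7*pi)) = 16/(7*pi).
Summing the pieces and multiplying by (1/4) gives b_7 = 4/(7*pi).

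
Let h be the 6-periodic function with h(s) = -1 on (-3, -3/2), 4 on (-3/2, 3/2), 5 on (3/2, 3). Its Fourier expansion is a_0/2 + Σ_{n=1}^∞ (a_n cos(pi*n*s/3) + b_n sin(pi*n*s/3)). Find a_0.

a_0 = 1/3 ∫_{-3}^{3} h(s) ds = 1/3 · (18) = 6.

6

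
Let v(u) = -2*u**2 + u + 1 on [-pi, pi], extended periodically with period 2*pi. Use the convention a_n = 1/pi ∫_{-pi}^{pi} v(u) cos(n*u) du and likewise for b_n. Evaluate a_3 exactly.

8/9

a_3 = 1/pi ∫_{-pi}^{pi} v(u) cos(3*u) du.
Integrating by parts twice (tabular method), an antiderivative of (-2*u**2 + u + 1) cos(3*u) is -2*u**2*sin(3*u)/3 + u*sin(3*u)/3 - 4*u*cos(3*u)/9 + 13*sin(3*u)/27 + cos(3*u)/9; evaluating from -pi to pi: ∫_{-pi}^{pi} (-2*u**2 + u + 1) cos(3*u) du = (-1/9 + 4*pi/9) - (-4*pi/9 - 1/9) = 8*pi/9.
Hence a_3 = (1/pi)·(8*pi/9) = 8/9.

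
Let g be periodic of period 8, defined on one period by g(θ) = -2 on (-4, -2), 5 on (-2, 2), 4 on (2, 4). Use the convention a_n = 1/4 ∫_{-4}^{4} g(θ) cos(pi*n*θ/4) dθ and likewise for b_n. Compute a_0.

6

a_0 = 1/4 ∫_{-4}^{4} g(θ) dθ = 1/4 · (24) = 6.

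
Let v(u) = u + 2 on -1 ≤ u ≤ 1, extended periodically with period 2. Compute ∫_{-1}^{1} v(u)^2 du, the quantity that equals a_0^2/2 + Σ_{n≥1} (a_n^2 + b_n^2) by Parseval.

26/3

∫_{-1}^{1} v(u)^2 du = 26/3.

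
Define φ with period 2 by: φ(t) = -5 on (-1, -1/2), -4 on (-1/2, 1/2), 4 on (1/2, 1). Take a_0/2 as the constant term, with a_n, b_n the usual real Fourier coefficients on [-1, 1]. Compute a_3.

7/(3*pi)

a_3 = ∫_{-1}^{1} φ(t) cos(3*pi*t) dt.
Split the integral at the breakpoints.
Directly, an antiderivative of (-5) cos(3*pi*t) is -5*sin(3*pi*t)/(3*pi); evaluating from -1 to -1/2: ∫_{-1}^{-1/2} (-5) cos(3*pi*t) dt = (-5/(3*pi)) - (0) = -5/(3*pi).
Directly, an antiderivative of (-4) cos(3*pi*t) is -4*sin(3*pi*t)/(3*pi); evaluating from -1/2 to 1/2: ∫_{-1/2}^{1/2} (-4) cos(3*pi*t) dt = (4/(3*pi)) - (-4/(3*pi)) = 8/(3*pi).
Directly, an antiderivative of (4) cos(3*pi*t) is 4*sin(3*pi*t)/(3*pi); evaluating from 1/2 to 1: ∫_{1/2}^{1} (4) cos(3*pi*t) dt = (0) - (-4/(3*pi)) = 4/(3*pi).
Summing the pieces gives a_3 = 7/(3*pi).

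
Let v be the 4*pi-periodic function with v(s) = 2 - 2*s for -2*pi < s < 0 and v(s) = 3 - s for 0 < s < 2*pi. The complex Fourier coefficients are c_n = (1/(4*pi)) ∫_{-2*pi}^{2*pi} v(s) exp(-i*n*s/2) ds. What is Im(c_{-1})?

Since v is real-valued, Im(c_{-1}) = -(1/(4*pi)) ∫_{-2*pi}^{2*pi} v(s) sin(-s/2) ds = b_{1}/2.
Split the integral at the breakpoints.
Integrating by parts (boundary term plus one more integral), an antiderivative of (2 - 2*s) sin(-s/2) is -4*s*cos(s/2) + 8*sin(s/2) + 4*cos(s/2); evaluating from -2*pi to 0: ∫_{-2*pi}^{0} (2 - 2*s) sin(-s/2) ds = (4) - (-8*pi - 4) = 8 + 8*pi.
Integrating by parts (boundary term plus one more integral), an antiderivative of (3 - s) sin(-s/2) is -2*s*cos(s/2) + 4*sin(s/2) + 6*cos(s/2); evaluating from 0 to 2*pi: ∫_{0}^{2*pi} (3 - s) sin(-s/2) ds = (-6 + 4*pi) - (6) = -12 + 4*pi.
So ∫_{-2*pi}^{2*pi} v(s) sin(-s/2) ds = -4 + 12*pi.
Hence Im(c_{-1}) = (-1/(4*pi))·(-4 + 12*pi) = -3 + 1/pi.

-3 + 1/pi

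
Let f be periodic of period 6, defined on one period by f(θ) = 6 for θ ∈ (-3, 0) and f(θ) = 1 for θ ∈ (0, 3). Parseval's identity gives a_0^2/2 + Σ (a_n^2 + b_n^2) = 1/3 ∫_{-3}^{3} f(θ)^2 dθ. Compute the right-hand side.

37

1/3 ∫_{-3}^{3} f(θ)^2 dθ = 1/3 · (111) = 37.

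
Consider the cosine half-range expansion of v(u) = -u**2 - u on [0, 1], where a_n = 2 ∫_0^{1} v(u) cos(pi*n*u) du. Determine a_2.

-1/pi**2

a_2 = 2 ∫_0^{1} (-u**2 - u) cos(2*pi*u) du.
Integrating by parts twice (tabular method), an antiderivative of (-u**2 - u) cos(2*pi*u) is -u**2*sin(2*pi*u)/(2*pi) - u*sin(2*pi*u)/(2*pi) - u*cos(2*pi*u)/(2*pi**2) + sin(2*pi*u)/(4*pi**3) - cos(2*pi*u)/(4*pi**2); evaluating from 0 to 1: ∫_{0}^{1} (-u**2 - u) cos(2*pi*u) du = (-3/(4*pi**2)) - (-1/(4*pi**2)) = -1/(2*pi**2).
Hence a_2 = 2·(-1/(2*pi**2)) = -1/pi**2.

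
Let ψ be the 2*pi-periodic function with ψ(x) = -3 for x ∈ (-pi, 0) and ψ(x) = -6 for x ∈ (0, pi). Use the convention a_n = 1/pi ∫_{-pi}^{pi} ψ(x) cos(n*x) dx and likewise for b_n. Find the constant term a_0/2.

-9/2

a_0 = 1/pi ∫_{-pi}^{pi} ψ(x) dx = 1/pi · (-9*pi) = -9.
So the constant term a_0/2 = -9/2.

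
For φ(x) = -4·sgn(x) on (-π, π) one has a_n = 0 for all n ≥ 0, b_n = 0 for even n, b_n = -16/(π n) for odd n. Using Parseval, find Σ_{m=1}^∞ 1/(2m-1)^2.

Parseval: Σ b_n^2 = (1/π) ∫_{-π}^{π} φ(x)^2 dx = 32.
Only odd n contribute, with b_n^2 = 256/(π^2 n^2), so Σ_{m≥1} 1/(2m-1)^2 = π^2·(32)/256 = pi**2/8.

pi**2/8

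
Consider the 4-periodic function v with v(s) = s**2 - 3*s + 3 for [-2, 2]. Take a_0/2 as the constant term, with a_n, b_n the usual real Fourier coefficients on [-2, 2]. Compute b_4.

b_4 = 1/2 ∫_{-2}^{2} v(s) sin(2*pi*s) ds.
Integrating by parts twice (tabular method), an antiderivative of (s**2 - 3*s + 3) sin(2*pi*s) is -s**2*cos(2*pi*s)/(2*pi) + s*sin(2*pi*s)/(2*pi**2) + 3*s*cos(2*pi*s)/(2*pi) - 3*sin(2*pi*s)/(4*pi**2) - 3*cos(2*pi*s)/(2*pi) + cos(2*pi*s)/(4*pi**3); evaluating from -2 to 2: ∫_{-2}^{2} (s**2 - 3*s + 3) sin(2*pi*s) ds = ((1 - 2*pi**2)/(4*pi**3)) - ((1 - 26*pi**2)/(4*pi**3)) = 6/pi.
Hence b_4 = (1/2)·(6/pi) = 3/pi.

3/pi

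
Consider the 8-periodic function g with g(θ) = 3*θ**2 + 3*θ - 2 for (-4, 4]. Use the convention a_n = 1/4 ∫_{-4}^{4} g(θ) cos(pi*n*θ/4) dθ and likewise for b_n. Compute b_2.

-12/pi

b_2 = 1/4 ∫_{-4}^{4} g(θ) sin(pi*θ/2) dθ.
Integrating by parts twice (tabular method), an antiderivative of (3*θ**2 + 3*θ - 2) sin(pi*θ/2) is -6*θ**2*cos(pi*θ/2)/pi + 24*θ*sin(pi*θ/2)/pi**2 - 6*θ*cos(pi*θ/2)/pi + 12*sin(pi*θ/2)/pi**2 + 4*cos(pi*θ/2)/pi + 48*cos(pi*θ/2)/pi**3; evaluating from -4 to 4: ∫_{-4}^{4} (3*θ**2 + 3*θ - 2) sin(pi*θ/2) dθ = (-116/pi + 48/pi**3) - (-68/pi + 48/pi**3) = -48/pi.
Hence b_2 = (1/4)·(-48/pi) = -12/pi.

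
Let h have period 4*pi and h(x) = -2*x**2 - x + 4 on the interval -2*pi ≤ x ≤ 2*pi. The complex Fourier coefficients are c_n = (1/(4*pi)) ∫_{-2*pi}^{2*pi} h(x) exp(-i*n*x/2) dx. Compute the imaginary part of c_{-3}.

Since h is real-valued, Im(c_{-3}) = -(1/(4*pi)) ∫_{-2*pi}^{2*pi} h(x) sin(-3*x/2) dx = b_{3}/2.
Integrating by parts twice (tabular method), an antiderivative of (-2*x**2 - x + 4) sin(-3*x/2) is -4*x**2*cos(3*x/2)/3 + 16*x*sin(3*x/2)/9 - 2*x*cos(3*x/2)/3 + 4*sin(3*x/2)/9 + 104*cos(3*x/2)/27; evaluating from -2*pi to 2*pi: ∫_{-2*pi}^{2*pi} (-2*x**2 - x + 4) sin(-3*x/2) dx = (-104/27 + 4*pi/3 + 16*pi**2/3) - (-4*pi/3 - 104/27 + 16*pi**2/3) = 8*pi/3.
Hence Im(c_{-3}) = (-1/(4*pi))·(8*pi/3) = -2/3.

-2/3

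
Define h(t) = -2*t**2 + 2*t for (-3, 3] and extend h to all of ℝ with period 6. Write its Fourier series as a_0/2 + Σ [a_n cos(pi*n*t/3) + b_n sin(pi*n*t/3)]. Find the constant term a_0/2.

-6

a_0 = 1/3 ∫_{-3}^{3} h(t) dt = 1/3 · (-36) = -12.
So the constant term a_0/2 = -6.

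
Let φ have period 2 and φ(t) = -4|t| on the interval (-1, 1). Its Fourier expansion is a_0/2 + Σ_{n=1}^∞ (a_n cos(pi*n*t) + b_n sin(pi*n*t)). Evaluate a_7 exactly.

a_7 = ∫_{-1}^{1} φ(t) cos(7*pi*t) dt.
φ is even and cos(7*pi*t) is even, so the integrand is even and a_7 = 2 ∫_0^{1} φ(t) cos(7*pi*t) dt.
Integrating by parts (boundary term plus one more integral), an antiderivative of (-4*t) cos(7*pi*t) is -4*t*sin(7*pi*t)/(7*pi) - 4*cos(7*pi*t)/(49*pi**2); evaluating from 0 to 1: ∫_{0}^{1} (-4*t) cos(7*pi*t) dt = (4/(49*pi**2)) - (-4/(49*pi**2)) = 8/(49*pi**2).
Hence a_7 = 2·(8/(49*pi**2)) = 16/(49*pi**2).

16/(49*pi**2)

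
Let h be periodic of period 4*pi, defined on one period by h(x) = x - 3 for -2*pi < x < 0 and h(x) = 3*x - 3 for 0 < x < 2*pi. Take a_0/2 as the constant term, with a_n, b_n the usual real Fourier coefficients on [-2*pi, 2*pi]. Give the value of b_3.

b_3 = (1/(2*pi)) ∫_{-2*pi}^{2*pi} h(x) sin(3*x/2) dx.
Split the integral at the breakpoints.
Integrating by parts (boundary term plus one more integral), an antiderivative of (x - 3) sin(3*x/2) is -2*x*cos(3*x/2)/3 + 4*sin(3*x/2)/9 + 2*cos(3*x/2); evaluating from -2*pi to 0: ∫_{-2*pi}^{0} (x - 3) sin(3*x/2) dx = (2) - (-4*pi/3 - 2) = 4 + 4*pi/3.
Integrating by parts (boundary term plus one more integral), an antiderivative of (3*x - 3) sin(3*x/2) is -2*x*cos(3*x/2) + 4*sin(3*x/2)/3 + 2*cos(3*x/2); evaluating from 0 to 2*pi: ∫_{0}^{2*pi} (3*x - 3) sin(3*x/2) dx = (-2 + 4*pi) - (2) = -4 + 4*pi.
Summing the pieces and multiplying by (1/(2*pi)) gives b_3 = 8/3.

8/3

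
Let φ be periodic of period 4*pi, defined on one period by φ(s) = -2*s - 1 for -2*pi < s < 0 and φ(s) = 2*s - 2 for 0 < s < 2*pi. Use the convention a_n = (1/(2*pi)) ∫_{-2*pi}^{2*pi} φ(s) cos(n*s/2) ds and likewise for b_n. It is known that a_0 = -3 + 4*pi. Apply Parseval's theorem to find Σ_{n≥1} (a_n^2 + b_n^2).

1/2 + 8*pi**2/3

Parseval: a_0^2/2 + Σ_{n≥1} (a_n^2+b_n^2) = (1/(2*pi)) ∫_{-2*pi}^{2*pi} φ(s)^2 ds = -12*pi + 5 + 32*pi**2/3.
Subtract a_0^2/2 = (3 - 4*pi)**2/2: Σ (a_n^2+b_n^2) = 1/2 + 8*pi**2/3.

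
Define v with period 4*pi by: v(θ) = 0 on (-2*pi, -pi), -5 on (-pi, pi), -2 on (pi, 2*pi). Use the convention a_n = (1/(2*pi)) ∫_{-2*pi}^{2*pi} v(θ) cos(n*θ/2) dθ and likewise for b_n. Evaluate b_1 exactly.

b_1 = (1/(2*pi)) ∫_{-2*pi}^{2*pi} v(θ) sin(θ/2) dθ.
Split the integral at the breakpoints.
∫_{-2*pi}^{-pi} (0) sin(θ/2) dθ = 0.
Directly, an antiderivative of (-5) sin(θ/2) is 10*cos(θ/2); evaluating from -pi to pi: ∫_{-pi}^{pi} (-5) sin(θ/2) dθ = (0) - (0) = 0.
Directly, an antiderivative of (-2) sin(θ/2) is 4*cos(θ/2); evaluating from pi to 2*pi: ∫_{pi}^{2*pi} (-2) sin(θ/2) dθ = (-4) - (0) = -4.
Summing the pieces and multiplying by (1/(2*pi)) gives b_1 = -2/pi.

-2/pi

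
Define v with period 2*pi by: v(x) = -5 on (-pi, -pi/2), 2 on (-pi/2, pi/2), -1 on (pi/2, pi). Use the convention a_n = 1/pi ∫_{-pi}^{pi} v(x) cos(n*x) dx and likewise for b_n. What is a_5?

a_5 = 1/pi ∫_{-pi}^{pi} v(x) cos(5*x) dx.
Split the integral at the breakpoints.
Directly, an antiderivative of (-5) cos(5*x) is -sin(5*x); evaluating from -pi to -pi/2: ∫_{-pi}^{-pi/2} (-5) cos(5*x) dx = (1) - (0) = 1.
Directly, an antiderivative of (2) cos(5*x) is 2*sin(5*x)/5; evaluating from -pi/2 to pi/2: ∫_{-pi/2}^{pi/2} (2) cos(5*x) dx = (2/5) - (-2/5) = 4/5.
Directly, an antiderivative of (-1) cos(5*x) is -sin(5*x)/5; evaluating from pi/2 to pi: ∫_{pi/2}^{pi} (-1) cos(5*x) dx = (0) - (-1/5) = 1/5.
Summing the pieces and multiplying by (1/pi) gives a_5 = 2/pi.

2/pi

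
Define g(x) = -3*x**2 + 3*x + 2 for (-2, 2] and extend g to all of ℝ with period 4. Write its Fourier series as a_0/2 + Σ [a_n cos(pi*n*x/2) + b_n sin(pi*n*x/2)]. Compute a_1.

a_1 = 1/2 ∫_{-2}^{2} g(x) cos(pi*x/2) dx.
Integrating by parts twice (tabular method), an antiderivative of (-3*x**2 + 3*x + 2) cos(pi*x/2) is -6*x**2*sin(pi*x/2)/pi + 6*x*sin(pi*x/2)/pi - 24*x*cos(pi*x/2)/pi**2 + 4*sin(pi*x/2)/pi + 48*sin(pi*x/2)/pi**3 + 12*cos(pi*x/2)/pi**2; evaluating from -2 to 2: ∫_{-2}^{2} (-3*x**2 + 3*x + 2) cos(pi*x/2) dx = (36/pi**2) - (-60/pi**2) = 96/pi**2.
Hence a_1 = (1/2)·(96/pi**2) = 48/pi**2.

48/pi**2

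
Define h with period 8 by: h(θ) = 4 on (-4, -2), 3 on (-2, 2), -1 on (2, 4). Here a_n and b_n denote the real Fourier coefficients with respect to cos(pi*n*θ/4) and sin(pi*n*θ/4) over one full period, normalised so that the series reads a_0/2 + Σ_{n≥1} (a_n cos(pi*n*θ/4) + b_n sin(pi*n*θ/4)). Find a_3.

-1/pi

a_3 = 1/4 ∫_{-4}^{4} h(θ) cos(3*pi*θ/4) dθ.
Split the integral at the breakpoints.
Directly, an antiderivative of (4) cos(3*pi*θ/4) is 16*sin(3*pi*θ/4)/(3*pi); evaluating from -4 to -2: ∫_{-4}^{-2} (4) cos(3*pi*θ/4) dθ = (16/(3*pi)) - (0) = 16/(3*pi).
Directly, an antiderivative of (3) cos(3*pi*θ/4) is 4*sin(3*pi*θ/4)/pi; evaluating from -2 to 2: ∫_{-2}^{2} (3) cos(3*pi*θ/4) dθ = (-4/pi) - (4/pi) = -8/pi.
Directly, an antiderivative of (-1) cos(3*pi*θ/4) is -4*sin(3*pi*θ/4)/(3*pi); evaluating from 2 to 4: ∫_{2}^{4} (-1) cos(3*pi*θ/4) dθ = (0) - (4/(3*pi)) = -4/(3*pi).
Summing the pieces and multiplying by (1/4) gives a_3 = -1/pi.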